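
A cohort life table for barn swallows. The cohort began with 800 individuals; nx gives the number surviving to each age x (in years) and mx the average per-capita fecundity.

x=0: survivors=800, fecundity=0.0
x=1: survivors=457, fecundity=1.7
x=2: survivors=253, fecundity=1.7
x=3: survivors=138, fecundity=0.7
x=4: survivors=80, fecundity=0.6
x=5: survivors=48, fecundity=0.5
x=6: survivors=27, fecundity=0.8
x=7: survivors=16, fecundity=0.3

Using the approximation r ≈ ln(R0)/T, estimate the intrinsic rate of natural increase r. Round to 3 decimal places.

lx = nx/n0 = nx/800: 1, 0.57125, 0.31625, 0.1725, 0.1, 0.06, 0.03375, 0.02
R0 = Σ lx·mx = 0 + 0.97113… + 0.53763… + 0.12075 + 0.06 + 0.03 + 0.027… + 0.006 = 1.7525
Σ x·lx·mx = 3.002625; T = 3.002625/1.7525 = 1.71334…
r ≈ ln(R0)/T = ln(1.7525)/1.71334… = 0.32746… → 0.327

0.327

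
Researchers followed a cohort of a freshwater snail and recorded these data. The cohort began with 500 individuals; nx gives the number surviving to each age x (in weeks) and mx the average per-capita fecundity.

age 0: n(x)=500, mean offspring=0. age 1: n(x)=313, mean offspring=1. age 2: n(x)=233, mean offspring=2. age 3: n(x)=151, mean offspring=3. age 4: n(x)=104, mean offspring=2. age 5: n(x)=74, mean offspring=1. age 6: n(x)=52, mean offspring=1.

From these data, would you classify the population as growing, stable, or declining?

growing

lx = nx/n0 = nx/500: 1, 0.626, 0.466, 0.302, 0.208, 0.148, 0.104
R0 = Σ lx·mx = 0 + 0.626 + 0.932 + 0.906 + 0.416 + 0.148 + 0.104 = 3.132
R0 > 1, so the population is growing.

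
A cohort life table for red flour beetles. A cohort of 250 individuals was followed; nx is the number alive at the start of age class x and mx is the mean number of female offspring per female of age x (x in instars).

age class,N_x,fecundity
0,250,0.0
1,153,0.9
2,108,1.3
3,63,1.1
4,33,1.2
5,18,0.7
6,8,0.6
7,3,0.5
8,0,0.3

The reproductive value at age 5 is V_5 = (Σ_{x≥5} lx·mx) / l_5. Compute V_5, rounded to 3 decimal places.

1.050

lx = nx/n0 = nx/250: 1, 0.612, 0.432, 0.252, 0.132, 0.072, 0.032, 0.012, 0
lx·mx for x ≥ 5: 0.0504, 0.0192, 0.006, 0 → sum = 0.0756
V_5 = 0.0756 / l_5 = 0.0756 / 0.072 = 1.05 → 1.050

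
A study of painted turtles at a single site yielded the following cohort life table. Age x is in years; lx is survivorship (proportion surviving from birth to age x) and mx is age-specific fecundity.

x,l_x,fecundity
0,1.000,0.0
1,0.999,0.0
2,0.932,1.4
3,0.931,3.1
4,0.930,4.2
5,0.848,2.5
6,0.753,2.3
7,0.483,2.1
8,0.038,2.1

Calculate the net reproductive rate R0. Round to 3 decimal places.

lx·mx by age: 0, 0, 1.3048, 2.8861, 3.906, 2.12, 1.7319, 1.0143, 0.0798
R0 = Σ lx·mx = 13.0429 → 13.043

13.043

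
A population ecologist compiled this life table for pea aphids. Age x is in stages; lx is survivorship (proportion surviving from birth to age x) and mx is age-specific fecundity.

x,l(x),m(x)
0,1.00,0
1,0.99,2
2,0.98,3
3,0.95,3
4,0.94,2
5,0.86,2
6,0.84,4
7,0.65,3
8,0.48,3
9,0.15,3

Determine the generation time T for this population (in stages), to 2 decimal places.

4.41

lx·mx: 0, 1.98, 2.94, 2.85, 1.88, 1.72, 3.36, 1.95, 1.44, 0.45 → R0 = 18.57
x·lx·mx: 0, 1.98, 5.88, 8.55, 7.52, 8.6, 20.16, 13.65, 11.52, 4.05 → Σ = 81.91
T = 81.91 / 18.57 = 4.410878… → 4.41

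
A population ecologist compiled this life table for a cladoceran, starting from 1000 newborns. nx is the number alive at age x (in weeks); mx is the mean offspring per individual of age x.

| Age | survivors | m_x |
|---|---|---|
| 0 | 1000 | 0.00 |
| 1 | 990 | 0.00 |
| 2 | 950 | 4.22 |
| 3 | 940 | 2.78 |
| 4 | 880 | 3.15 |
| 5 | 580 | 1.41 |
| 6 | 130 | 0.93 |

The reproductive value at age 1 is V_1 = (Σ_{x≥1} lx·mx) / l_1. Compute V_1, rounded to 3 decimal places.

lx = nx/n0 = nx/1000: 1, 0.99, 0.95, 0.94, 0.88, 0.58, 0.13
lx·mx for x ≥ 1: 0, 4.009, 2.6132, 2.772, 0.8178, 0.1209 → sum = 10.3329
V_1 = 10.3329 / l_1 = 10.3329 / 0.99 = 10.437273… → 10.437

10.437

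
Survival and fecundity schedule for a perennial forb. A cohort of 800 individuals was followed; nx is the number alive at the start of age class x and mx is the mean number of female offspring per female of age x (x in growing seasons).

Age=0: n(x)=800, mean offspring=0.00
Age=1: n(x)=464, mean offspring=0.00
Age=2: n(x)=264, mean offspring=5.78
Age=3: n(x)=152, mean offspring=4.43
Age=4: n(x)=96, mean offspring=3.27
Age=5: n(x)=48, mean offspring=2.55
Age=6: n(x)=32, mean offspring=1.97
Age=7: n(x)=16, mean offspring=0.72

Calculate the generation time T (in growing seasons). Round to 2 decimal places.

2.73

lx = nx/n0 = nx/800: 1, 0.58, 0.33, 0.19, 0.12, 0.06, 0.04, 0.02
lx·mx: 0, 0, 1.9074, 0.8417, 0.3924, 0.153, 0.0788, 0.0144 → R0 = 3.3877
x·lx·mx: 0, 0, 3.8148, 2.5251, 1.5696, 0.765, 0.4728, 0.1008 → Σ = 9.2481
T = 9.2481 / 3.3877 = 2.729905… → 2.73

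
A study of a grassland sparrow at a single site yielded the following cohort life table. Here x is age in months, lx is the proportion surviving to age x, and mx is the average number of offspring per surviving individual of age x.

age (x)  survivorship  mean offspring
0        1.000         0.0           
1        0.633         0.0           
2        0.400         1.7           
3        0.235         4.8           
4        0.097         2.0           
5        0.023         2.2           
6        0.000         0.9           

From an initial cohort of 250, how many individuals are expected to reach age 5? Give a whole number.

Expected survivors = N0 · l_5 = 250 × 0.023 = 5.75 → 6

6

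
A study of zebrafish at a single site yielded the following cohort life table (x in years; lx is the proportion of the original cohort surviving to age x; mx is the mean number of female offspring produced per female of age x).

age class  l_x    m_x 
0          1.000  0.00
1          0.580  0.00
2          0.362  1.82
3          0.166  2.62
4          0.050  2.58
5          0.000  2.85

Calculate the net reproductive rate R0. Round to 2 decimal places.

lx·mx by age: 0, 0, 0.65884, 0.43492, 0.129, 0
R0 = Σ lx·mx = 1.22276 → 1.22

1.22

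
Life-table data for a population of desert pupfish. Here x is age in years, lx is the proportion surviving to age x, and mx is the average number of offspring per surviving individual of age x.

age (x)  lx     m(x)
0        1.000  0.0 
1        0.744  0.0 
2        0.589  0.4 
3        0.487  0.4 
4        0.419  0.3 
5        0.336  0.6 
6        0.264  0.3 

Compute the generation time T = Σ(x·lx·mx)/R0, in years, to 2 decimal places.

lx·mx: 0, 0, 0.2356, 0.1948, 0.1257, 0.2016, 0.0792 → R0 = 0.8369
x·lx·mx: 0, 0, 0.4712, 0.5844, 0.5028, 1.008, 0.4752 → Σ = 3.0416
T = 3.0416 / 0.8369 = 3.634365… → 3.63

3.63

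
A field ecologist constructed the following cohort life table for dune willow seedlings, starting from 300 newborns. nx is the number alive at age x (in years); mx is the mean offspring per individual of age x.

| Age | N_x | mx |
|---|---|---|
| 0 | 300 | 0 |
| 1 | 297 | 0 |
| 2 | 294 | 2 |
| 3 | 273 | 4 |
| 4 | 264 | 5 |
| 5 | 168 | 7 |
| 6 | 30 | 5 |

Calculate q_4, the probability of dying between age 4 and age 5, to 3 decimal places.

lx = nx/n0 = nx/300: 1, 0.99, 0.98, 0.91, 0.88, 0.56, 0.1
q_4 = (l_4 − l_5) / l_4 = (0.88 − 0.56) / 0.88
     = 0.32 / 0.88 = 0.363636… → 0.364

0.364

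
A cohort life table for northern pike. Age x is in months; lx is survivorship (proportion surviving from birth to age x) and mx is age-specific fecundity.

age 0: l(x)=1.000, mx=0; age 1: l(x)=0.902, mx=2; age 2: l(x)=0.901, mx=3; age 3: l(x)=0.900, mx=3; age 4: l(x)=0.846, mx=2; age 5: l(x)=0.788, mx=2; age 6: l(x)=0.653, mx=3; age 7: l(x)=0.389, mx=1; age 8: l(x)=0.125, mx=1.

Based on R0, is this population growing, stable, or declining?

R0 = Σ lx·mx = 0 + 1.804 + 2.703 + 2.7 + 1.692 + 1.576 + 1.959 + 0.389 + 0.125 = 12.948
R0 > 1, so the population is growing.

growing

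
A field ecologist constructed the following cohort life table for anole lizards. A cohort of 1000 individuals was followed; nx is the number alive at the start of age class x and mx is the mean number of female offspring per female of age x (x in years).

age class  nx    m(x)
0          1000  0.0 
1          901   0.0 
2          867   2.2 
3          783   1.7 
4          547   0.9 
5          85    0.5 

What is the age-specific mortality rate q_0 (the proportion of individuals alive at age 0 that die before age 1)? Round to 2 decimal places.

lx = nx/n0 = nx/1000: 1, 0.901, 0.867, 0.783, 0.547, 0.085
q_0 = (l_0 − l_1) / l_0 = (1 − 0.901) / 1
     = 0.099 / 1 = 0.099 → 0.10

0.10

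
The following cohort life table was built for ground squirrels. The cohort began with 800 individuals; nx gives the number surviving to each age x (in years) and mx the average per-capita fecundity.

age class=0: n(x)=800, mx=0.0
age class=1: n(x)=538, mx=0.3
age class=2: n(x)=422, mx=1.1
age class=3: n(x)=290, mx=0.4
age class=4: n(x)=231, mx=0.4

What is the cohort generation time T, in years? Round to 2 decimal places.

2.17

lx = nx/n0 = nx/800: 1, 0.6725, 0.5275, 0.3625, 0.28875
lx·mx: 0, 0.20175, 0.58025, 0.145, 0.1155 → R0 = 1.0425
x·lx·mx: 0, 0.20175, 1.1605, 0.435, 0.462 → Σ = 2.25925
T = 2.25925 / 1.0425 = 2.167146… → 2.17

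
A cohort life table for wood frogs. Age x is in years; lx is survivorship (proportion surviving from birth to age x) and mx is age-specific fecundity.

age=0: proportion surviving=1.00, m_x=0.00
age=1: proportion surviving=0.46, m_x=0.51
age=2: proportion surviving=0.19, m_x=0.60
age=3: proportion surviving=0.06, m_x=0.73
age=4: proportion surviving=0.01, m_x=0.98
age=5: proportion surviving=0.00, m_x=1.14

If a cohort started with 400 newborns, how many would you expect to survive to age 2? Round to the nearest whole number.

76

Expected survivors = N0 · l_2 = 400 × 0.19 = 76 → 76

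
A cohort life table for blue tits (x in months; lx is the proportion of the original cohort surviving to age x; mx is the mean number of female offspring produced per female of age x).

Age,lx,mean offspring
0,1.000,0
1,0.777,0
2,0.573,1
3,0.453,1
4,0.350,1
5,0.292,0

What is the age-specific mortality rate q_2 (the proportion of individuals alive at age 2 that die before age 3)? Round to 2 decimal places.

q_2 = (l_2 − l_3) / l_2 = (0.573 − 0.453) / 0.573
     = 0.12 / 0.573 = 0.209424… → 0.21

0.21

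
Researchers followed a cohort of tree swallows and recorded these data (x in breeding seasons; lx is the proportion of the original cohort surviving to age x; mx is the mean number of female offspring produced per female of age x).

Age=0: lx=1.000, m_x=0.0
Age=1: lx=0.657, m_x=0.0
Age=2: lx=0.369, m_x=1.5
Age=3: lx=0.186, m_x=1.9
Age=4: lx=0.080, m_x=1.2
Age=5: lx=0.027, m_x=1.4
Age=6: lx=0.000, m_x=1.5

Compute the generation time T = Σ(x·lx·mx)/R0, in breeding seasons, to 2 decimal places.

2.63

lx·mx: 0, 0, 0.5535, 0.3534, 0.096, 0.0378, 0 → R0 = 1.0407
x·lx·mx: 0, 0, 1.107, 1.0602, 0.384, 0.189, 0 → Σ = 2.7402
T = 2.7402 / 1.0407 = 2.633035… → 2.63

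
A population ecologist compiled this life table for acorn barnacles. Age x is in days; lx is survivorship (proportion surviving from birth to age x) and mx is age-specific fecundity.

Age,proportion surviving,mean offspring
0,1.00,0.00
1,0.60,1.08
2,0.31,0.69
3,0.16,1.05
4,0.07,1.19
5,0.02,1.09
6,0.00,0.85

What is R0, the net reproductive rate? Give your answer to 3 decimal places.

1.135

lx·mx by age: 0, 0.648, 0.2139, 0.168, 0.0833, 0.0218, 0
R0 = Σ lx·mx = 1.135 → 1.135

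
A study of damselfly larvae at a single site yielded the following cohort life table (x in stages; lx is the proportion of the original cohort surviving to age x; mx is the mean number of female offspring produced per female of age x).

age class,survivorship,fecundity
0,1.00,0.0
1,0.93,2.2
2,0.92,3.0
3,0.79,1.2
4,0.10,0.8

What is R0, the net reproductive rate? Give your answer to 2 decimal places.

5.83

lx·mx by age: 0, 2.046, 2.76, 0.948, 0.08
R0 = Σ lx·mx = 5.834 → 5.83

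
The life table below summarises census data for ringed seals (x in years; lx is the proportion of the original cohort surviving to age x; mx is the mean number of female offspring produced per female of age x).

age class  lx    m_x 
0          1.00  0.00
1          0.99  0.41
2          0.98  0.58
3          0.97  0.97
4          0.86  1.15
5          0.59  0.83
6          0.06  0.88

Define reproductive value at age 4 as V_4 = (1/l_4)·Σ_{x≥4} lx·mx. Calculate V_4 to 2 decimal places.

lx·mx for x ≥ 4: 0.989, 0.4897, 0.0528 → sum = 1.5315
V_4 = 1.5315 / l_4 = 1.5315 / 0.86 = 1.780814… → 1.78

1.78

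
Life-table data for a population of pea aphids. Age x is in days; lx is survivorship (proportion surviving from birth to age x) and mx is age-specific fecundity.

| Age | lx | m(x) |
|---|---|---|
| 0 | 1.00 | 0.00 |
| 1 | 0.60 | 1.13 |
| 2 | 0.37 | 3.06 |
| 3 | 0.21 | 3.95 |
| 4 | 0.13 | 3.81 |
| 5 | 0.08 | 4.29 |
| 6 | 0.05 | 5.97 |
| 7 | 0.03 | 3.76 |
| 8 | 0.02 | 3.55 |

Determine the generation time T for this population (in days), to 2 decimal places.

3.10

lx·mx: 0, 0.678, 1.1322, 0.8295, 0.4953, 0.3432, 0.2985, 0.1128, 0.071 → R0 = 3.9605
x·lx·mx: 0, 0.678, 2.2644, 2.4885, 1.9812, 1.716, 1.791, 0.7896, 0.568 → Σ = 12.2767
T = 12.2767 / 3.9605 = 3.099785… → 3.10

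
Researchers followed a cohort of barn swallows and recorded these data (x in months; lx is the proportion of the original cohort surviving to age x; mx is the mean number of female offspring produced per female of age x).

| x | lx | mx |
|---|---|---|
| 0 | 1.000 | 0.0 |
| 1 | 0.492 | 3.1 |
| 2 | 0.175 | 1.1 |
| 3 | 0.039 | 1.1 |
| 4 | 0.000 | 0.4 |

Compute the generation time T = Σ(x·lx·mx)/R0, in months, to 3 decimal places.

lx·mx: 0, 1.5252, 0.1925, 0.0429, 0 → R0 = 1.7606
x·lx·mx: 0, 1.5252, 0.385, 0.1287, 0 → Σ = 2.0389
T = 2.0389 / 1.7606 = 1.158071… → 1.158

1.158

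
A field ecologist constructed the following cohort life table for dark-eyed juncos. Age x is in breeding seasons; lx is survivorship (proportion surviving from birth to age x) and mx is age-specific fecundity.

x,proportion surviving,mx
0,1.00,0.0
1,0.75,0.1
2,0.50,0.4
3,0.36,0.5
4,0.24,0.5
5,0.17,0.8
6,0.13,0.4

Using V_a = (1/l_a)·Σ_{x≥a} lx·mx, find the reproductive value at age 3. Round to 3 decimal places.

1.356

lx·mx for x ≥ 3: 0.18, 0.12, 0.136, 0.052 → sum = 0.488
V_3 = 0.488 / l_3 = 0.488 / 0.36 = 1.355556… → 1.356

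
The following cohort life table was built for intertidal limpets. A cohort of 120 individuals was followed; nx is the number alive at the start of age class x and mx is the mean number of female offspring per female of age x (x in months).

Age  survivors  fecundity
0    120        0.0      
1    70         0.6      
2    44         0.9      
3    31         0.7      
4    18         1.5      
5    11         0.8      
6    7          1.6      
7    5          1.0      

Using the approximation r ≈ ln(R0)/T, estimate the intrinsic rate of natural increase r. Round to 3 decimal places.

lx = nx/n0 = nx/120: 1, 0.58333…, 0.36667…, 0.25833…, 0.15, 0.09167…, 0.05833…, 0.04167…
R0 = Σ lx·mx = 0 + 0.35… + 0.33… + 0.18083… + 0.225 + 0.07333… + 0.09333… + 0.04167… = 1.294167…
Σ x·lx·mx = 3.670833…; T = 3.670833…/1.294167… = 2.83645…
r ≈ ln(R0)/T = ln(1.294167…)/2.83645… = 0.09091… → 0.091

0.091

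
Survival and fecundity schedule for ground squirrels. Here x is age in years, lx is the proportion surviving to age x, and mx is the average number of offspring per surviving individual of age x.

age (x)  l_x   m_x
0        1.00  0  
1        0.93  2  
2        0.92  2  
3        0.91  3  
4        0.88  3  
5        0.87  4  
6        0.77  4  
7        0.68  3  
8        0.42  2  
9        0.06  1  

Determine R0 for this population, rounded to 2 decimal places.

lx·mx by age: 0, 1.86, 1.84, 2.73, 2.64, 3.48, 3.08, 2.04, 0.84, 0.06
R0 = Σ lx·mx = 18.57 → 18.57

18.57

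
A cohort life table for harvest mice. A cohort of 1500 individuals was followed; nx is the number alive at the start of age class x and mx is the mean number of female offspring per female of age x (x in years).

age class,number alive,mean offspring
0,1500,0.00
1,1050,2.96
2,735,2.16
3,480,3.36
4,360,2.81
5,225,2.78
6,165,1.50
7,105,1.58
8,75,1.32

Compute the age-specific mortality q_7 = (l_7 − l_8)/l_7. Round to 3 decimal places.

0.286

lx = nx/n0 = nx/1500: 1, 0.7, 0.49, 0.32, 0.24, 0.15, 0.11, 0.07, 0.05
q_7 = (l_7 − l_8) / l_7 = (0.07 − 0.05) / 0.07
     = 0.02 / 0.07 = 0.285714… → 0.286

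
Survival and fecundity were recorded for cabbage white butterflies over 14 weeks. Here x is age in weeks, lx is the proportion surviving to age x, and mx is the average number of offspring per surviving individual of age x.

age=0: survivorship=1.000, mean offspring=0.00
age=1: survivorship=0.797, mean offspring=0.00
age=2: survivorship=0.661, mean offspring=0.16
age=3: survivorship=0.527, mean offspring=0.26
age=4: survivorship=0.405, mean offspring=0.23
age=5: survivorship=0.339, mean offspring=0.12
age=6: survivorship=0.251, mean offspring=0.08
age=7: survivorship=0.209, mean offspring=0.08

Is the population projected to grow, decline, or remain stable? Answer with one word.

R0 = Σ lx·mx = 0 + 0 + 0.10576 + 0.13702 + 0.09315 + 0.04068 + 0.02008 + 0.01672 = 0.41341
R0 < 1, so the population is declining.

declining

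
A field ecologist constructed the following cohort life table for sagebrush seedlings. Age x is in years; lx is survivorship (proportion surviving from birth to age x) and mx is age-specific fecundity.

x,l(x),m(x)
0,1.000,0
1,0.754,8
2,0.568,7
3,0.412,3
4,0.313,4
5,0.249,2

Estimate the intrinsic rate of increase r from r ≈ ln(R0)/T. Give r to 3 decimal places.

1.323

R0 = Σ lx·mx = 0 + 6.032 + 3.976 + 1.236 + 1.252 + 0.498 = 12.994
Σ x·lx·mx = 25.19; T = 25.19/12.994 = 1.93859…
r ≈ ln(R0)/T = ln(12.994)/1.93859… = 1.32286… → 1.323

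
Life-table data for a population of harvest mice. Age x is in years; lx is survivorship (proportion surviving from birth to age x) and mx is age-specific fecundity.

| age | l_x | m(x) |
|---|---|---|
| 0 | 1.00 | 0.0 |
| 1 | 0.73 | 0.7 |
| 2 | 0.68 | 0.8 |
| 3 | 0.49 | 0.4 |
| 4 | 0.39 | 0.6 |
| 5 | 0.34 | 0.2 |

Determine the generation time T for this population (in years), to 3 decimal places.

lx·mx: 0, 0.511, 0.544, 0.196, 0.234, 0.068 → R0 = 1.553
x·lx·mx: 0, 0.511, 1.088, 0.588, 0.936, 0.34 → Σ = 3.463
T = 3.463 / 1.553 = 2.229878… → 2.230

2.230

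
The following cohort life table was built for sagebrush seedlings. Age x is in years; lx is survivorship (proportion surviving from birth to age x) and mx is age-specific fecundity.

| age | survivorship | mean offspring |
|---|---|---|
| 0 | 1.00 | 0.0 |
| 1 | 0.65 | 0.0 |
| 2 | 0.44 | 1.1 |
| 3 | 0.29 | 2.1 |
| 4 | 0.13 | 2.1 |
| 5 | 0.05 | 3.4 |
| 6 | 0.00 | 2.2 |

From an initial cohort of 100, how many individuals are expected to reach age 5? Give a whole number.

Expected survivors = N0 · l_5 = 100 × 0.05 = 5 → 5

5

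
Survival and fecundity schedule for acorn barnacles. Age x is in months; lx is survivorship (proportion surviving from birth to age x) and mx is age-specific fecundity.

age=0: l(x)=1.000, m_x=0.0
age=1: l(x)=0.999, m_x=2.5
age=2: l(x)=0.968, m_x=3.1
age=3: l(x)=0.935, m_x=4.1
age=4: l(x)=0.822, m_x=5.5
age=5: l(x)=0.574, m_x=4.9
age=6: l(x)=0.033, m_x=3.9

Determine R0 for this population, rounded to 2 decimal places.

16.79

lx·mx by age: 0, 2.4975, 3.0008, 3.8335, 4.521, 2.8126, 0.1287
R0 = Σ lx·mx = 16.7941 → 16.79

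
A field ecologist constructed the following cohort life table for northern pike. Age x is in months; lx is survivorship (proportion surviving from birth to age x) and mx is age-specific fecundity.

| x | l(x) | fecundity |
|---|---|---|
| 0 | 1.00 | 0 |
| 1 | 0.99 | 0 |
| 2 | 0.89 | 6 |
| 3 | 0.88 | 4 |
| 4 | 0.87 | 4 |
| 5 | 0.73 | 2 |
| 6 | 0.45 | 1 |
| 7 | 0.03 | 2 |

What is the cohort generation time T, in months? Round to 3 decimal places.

lx·mx: 0, 0, 5.34, 3.52, 3.48, 1.46, 0.45, 0.06 → R0 = 14.31
x·lx·mx: 0, 0, 10.68, 10.56, 13.92, 7.3, 2.7, 0.42 → Σ = 45.58
T = 45.58 / 14.31 = 3.185185… → 3.185

3.185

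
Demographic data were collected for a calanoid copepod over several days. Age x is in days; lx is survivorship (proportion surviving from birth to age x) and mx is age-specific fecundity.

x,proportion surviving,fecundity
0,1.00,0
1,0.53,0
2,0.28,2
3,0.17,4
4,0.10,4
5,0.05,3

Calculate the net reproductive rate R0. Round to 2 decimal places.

lx·mx by age: 0, 0, 0.56, 0.68, 0.4, 0.15
R0 = Σ lx·mx = 1.79 → 1.79

1.79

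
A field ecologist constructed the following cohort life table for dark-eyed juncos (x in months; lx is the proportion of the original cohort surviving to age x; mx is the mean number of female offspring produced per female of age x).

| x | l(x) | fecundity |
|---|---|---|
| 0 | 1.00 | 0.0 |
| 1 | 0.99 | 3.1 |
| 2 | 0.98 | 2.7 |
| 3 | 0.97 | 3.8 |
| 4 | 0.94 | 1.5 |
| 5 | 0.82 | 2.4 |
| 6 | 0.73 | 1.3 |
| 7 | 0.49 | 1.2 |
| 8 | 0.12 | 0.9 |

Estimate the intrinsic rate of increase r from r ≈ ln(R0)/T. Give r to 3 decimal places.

R0 = Σ lx·mx = 0 + 3.069 + 2.646 + 3.686 + 1.41 + 1.968 + 0.949 + 0.588 + 0.108 = 14.424
Σ x·lx·mx = 45.573; T = 45.573/14.424 = 3.15953…
r ≈ ln(R0)/T = ln(14.424)/3.15953… = 0.84471… → 0.845

0.845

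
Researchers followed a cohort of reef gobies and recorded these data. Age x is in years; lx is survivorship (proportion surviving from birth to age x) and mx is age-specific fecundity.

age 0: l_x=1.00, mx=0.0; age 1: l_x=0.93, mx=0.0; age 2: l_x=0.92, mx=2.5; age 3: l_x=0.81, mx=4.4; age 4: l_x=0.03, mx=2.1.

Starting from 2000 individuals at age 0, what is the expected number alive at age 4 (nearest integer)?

Expected survivors = N0 · l_4 = 2000 × 0.03 = 60 → 60

60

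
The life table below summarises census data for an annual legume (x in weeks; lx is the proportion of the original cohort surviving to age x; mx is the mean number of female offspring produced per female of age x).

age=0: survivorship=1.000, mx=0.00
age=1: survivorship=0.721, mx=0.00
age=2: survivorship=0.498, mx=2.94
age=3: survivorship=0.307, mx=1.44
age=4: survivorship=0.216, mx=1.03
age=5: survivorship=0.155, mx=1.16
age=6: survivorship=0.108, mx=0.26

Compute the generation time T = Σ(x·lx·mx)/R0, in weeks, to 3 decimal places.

2.659

lx·mx: 0, 0, 1.46412, 0.44208, 0.22248, 0.1798, 0.02808 → R0 = 2.33656
x·lx·mx: 0, 0, 2.92824, 1.32624, 0.88992, 0.899, 0.16848 → Σ = 6.21188
T = 6.21188 / 2.33656 = 2.658558… → 2.659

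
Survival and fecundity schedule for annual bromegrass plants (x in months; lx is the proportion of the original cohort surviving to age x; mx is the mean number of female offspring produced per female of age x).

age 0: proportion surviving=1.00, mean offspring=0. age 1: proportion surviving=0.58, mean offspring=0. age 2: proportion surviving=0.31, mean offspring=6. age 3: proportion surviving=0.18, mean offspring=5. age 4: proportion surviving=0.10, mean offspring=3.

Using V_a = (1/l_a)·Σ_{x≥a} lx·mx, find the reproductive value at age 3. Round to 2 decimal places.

lx·mx for x ≥ 3: 0.9, 0.3 → sum = 1.2
V_3 = 1.2 / l_3 = 1.2 / 0.18 = 6.666667… → 6.67

6.67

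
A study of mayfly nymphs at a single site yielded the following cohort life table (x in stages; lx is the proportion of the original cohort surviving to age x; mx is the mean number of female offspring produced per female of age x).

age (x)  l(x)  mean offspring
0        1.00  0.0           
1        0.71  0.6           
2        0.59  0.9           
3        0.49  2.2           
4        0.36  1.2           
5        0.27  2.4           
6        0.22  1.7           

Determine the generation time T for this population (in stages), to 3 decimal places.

3.420

lx·mx: 0, 0.426, 0.531, 1.078, 0.432, 0.648, 0.374 → R0 = 3.489
x·lx·mx: 0, 0.426, 1.062, 3.234, 1.728, 3.24, 2.244 → Σ = 11.934
T = 11.934 / 3.489 = 3.420464… → 3.420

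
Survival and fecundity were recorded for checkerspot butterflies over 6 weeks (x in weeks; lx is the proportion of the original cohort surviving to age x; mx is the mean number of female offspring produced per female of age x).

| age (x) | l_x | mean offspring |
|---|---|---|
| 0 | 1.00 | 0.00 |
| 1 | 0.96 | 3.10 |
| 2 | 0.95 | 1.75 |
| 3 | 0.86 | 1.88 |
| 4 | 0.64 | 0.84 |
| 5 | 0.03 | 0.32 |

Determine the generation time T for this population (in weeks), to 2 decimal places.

1.96

lx·mx: 0, 2.976, 1.6625, 1.6168, 0.5376, 0.0096 → R0 = 6.8025
x·lx·mx: 0, 2.976, 3.325, 4.8504, 2.1504, 0.048 → Σ = 13.3498
T = 13.3498 / 6.8025 = 1.962484… → 1.96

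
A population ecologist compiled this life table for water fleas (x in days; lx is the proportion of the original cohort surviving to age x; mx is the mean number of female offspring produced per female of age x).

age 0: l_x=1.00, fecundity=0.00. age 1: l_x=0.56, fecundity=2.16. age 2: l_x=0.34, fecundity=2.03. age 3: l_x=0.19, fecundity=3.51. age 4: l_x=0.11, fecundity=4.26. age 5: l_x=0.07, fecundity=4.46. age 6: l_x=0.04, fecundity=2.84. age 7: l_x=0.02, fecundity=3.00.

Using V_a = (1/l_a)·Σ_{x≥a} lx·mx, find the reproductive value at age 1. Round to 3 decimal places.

lx·mx for x ≥ 1: 1.2096, 0.6902, 0.6669, 0.4686, 0.3122, 0.1136, 0.06 → sum = 3.5211
V_1 = 3.5211 / l_1 = 3.5211 / 0.56 = 6.287679… → 6.288

6.288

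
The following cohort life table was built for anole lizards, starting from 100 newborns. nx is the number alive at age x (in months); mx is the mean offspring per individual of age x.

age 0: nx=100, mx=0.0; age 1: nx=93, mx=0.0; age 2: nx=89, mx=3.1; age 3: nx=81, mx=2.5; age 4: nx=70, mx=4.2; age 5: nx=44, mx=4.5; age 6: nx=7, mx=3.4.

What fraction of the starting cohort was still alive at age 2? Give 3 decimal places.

l_2 = n_2/n_0 = 89/100 = 0.89 → 0.890

0.890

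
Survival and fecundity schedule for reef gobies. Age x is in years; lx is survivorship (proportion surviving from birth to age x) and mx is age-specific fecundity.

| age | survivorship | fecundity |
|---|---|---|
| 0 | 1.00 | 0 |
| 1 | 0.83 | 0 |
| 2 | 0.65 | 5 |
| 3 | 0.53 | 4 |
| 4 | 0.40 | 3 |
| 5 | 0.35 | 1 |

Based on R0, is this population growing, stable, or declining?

R0 = Σ lx·mx = 0 + 0 + 3.25 + 2.12 + 1.2 + 0.35 = 6.92
R0 > 1, so the population is growing.

growing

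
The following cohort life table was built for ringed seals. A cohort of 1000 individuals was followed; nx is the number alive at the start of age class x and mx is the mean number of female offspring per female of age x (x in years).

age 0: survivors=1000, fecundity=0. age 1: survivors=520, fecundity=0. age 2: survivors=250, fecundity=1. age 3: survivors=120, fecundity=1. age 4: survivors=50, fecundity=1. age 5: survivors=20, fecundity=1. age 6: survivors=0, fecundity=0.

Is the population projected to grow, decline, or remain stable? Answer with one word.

declining

lx = nx/n0 = nx/1000: 1, 0.52, 0.25, 0.12, 0.05, 0.02, 0
R0 = Σ lx·mx = 0 + 0 + 0.25 + 0.12 + 0.05 + 0.02 + 0 = 0.44
R0 < 1, so the population is declining.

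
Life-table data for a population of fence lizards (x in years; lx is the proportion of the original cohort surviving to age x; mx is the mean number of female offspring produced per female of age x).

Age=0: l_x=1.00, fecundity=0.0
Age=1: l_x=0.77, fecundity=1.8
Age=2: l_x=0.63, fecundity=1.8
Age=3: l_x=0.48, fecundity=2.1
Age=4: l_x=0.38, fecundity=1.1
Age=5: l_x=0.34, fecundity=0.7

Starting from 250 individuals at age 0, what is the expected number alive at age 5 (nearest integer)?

Expected survivors = N0 · l_5 = 250 × 0.34 = 85 → 85

85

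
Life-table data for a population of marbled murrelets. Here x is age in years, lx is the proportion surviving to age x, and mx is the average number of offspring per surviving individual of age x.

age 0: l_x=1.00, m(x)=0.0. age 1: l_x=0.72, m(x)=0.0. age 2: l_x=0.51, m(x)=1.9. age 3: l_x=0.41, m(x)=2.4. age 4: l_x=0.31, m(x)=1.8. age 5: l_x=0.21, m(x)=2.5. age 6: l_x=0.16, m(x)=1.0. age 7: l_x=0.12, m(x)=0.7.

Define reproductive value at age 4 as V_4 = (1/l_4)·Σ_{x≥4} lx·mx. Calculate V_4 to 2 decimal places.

4.28

lx·mx for x ≥ 4: 0.558, 0.525, 0.16, 0.084 → sum = 1.327
V_4 = 1.327 / l_4 = 1.327 / 0.31 = 4.280645… → 4.28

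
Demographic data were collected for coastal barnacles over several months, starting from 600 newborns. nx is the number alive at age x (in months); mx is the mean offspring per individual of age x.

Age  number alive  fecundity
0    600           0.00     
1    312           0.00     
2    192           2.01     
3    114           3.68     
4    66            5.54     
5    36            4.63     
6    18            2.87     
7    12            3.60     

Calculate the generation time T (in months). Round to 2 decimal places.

lx = nx/n0 = nx/600: 1, 0.52, 0.32, 0.19, 0.11, 0.06, 0.03, 0.02
lx·mx: 0, 0, 0.6432, 0.6992, 0.6094, 0.2778, 0.0861, 0.072 → R0 = 2.3877
x·lx·mx: 0, 0, 1.2864, 2.0976, 2.4376, 1.389, 0.5166, 0.504 → Σ = 8.2312
T = 8.2312 / 2.3877 = 3.447334… → 3.45

3.45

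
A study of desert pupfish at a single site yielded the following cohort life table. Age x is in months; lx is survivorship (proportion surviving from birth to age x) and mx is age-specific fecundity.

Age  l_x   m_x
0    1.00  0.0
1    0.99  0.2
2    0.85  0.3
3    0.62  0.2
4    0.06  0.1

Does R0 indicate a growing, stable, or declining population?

R0 = Σ lx·mx = 0 + 0.198 + 0.255 + 0.124 + 0.006 = 0.583
R0 < 1, so the population is declining.

declining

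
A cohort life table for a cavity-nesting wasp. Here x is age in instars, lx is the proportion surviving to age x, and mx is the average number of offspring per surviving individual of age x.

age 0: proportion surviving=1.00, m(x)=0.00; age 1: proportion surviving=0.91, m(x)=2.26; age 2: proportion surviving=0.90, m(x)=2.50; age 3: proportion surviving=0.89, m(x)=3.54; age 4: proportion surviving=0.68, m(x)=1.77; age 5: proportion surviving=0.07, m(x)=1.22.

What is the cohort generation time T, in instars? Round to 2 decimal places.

2.43

lx·mx: 0, 2.0566, 2.25, 3.1506, 1.2036, 0.0854 → R0 = 8.7462
x·lx·mx: 0, 2.0566, 4.5, 9.4518, 4.8144, 0.427 → Σ = 21.2498
T = 21.2498 / 8.7462 = 2.429604… → 2.43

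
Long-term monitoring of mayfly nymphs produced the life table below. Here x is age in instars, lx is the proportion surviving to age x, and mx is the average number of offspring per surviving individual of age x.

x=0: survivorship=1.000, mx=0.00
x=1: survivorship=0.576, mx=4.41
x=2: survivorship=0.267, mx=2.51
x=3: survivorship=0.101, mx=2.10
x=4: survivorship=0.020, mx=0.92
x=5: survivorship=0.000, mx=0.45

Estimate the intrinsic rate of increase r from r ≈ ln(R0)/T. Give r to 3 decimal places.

R0 = Σ lx·mx = 0 + 2.54016 + 0.67017 + 0.2121 + 0.0184 + 0 = 3.44083
Σ x·lx·mx = 4.5904; T = 4.5904/3.44083 = 1.3341…
r ≈ ln(R0)/T = ln(3.44083)/1.3341… = 0.92625… → 0.926

0.926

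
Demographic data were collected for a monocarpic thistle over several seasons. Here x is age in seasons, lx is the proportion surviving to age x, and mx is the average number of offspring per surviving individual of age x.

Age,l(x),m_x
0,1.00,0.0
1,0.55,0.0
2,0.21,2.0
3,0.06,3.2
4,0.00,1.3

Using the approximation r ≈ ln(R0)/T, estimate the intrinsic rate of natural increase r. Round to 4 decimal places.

-0.2122

R0 = Σ lx·mx = 0 + 0 + 0.42 + 0.192 + 0 = 0.612
Σ x·lx·mx = 1.416; T = 1.416/0.612 = 2.31373…
r ≈ ln(R0)/T = ln(0.612)/2.31373… = -0.212222… → -0.2122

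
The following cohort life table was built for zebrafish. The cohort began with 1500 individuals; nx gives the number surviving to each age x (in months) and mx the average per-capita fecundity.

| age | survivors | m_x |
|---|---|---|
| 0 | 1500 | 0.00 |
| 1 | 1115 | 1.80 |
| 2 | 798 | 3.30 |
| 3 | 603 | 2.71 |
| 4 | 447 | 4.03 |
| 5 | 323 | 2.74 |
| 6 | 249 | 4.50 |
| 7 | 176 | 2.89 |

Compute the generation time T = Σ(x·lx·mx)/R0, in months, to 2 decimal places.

3.22

lx = nx/n0 = nx/1500: 1, 0.74333…, 0.532, 0.402, 0.298, 0.21533…, 0.166, 0.11733…
lx·mx: 0, 1.338…, 1.7556, 1.08942, 1.20094, 0.590013…, 0.747, 0.339093… → R0 = 7.060067…
x·lx·mx: 0, 1.338…, 3.5112, 3.26826, 4.80376, 2.950067…, 4.482, 2.373653… → Σ = 22.72694…
T = 22.72694… / 7.060067… = 3.219083… → 3.22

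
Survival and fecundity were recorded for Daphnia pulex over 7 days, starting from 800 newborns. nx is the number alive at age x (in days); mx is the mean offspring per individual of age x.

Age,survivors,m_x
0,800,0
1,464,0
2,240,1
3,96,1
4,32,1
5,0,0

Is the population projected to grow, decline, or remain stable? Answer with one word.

declining

lx = nx/n0 = nx/800: 1, 0.58, 0.3, 0.12, 0.04, 0
R0 = Σ lx·mx = 0 + 0 + 0.3 + 0.12 + 0.04 + 0 = 0.46
R0 < 1, so the population is declining.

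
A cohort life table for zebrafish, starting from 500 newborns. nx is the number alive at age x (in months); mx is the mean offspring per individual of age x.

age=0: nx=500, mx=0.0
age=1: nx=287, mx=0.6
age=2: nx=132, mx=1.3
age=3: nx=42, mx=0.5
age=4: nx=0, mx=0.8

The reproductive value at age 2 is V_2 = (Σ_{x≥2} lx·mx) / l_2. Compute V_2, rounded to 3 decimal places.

1.459

lx = nx/n0 = nx/500: 1, 0.574, 0.264, 0.084, 0
lx·mx for x ≥ 2: 0.3432, 0.042, 0 → sum = 0.3852
V_2 = 0.3852 / l_2 = 0.3852 / 0.264 = 1.459091… → 1.459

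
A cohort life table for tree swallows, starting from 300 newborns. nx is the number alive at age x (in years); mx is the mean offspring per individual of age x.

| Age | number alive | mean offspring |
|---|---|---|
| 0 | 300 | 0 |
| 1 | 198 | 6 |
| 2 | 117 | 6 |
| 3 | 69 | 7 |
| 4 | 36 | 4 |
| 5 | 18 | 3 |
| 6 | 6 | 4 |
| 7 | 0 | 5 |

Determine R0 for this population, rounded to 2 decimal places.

lx = nx/n0 = nx/300: 1, 0.66, 0.39, 0.23, 0.12, 0.06, 0.02, 0
lx·mx by age: 0, 3.96, 2.34, 1.61, 0.48, 0.18, 0.08, 0
R0 = Σ lx·mx = 8.65 → 8.65

8.65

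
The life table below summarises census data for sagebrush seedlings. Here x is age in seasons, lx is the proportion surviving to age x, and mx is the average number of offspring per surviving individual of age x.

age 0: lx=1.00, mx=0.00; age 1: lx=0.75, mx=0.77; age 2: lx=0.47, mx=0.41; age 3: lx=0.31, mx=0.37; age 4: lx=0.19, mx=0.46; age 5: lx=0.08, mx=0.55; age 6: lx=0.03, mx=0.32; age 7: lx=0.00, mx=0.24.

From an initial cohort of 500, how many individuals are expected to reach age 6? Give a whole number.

15

Expected survivors = N0 · l_6 = 500 × 0.03 = 15 → 15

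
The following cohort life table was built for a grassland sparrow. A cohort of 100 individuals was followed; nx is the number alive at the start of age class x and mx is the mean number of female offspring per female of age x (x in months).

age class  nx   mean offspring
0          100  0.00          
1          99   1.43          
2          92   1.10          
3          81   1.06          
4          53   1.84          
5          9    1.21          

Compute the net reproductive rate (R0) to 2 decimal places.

4.37

lx = nx/n0 = nx/100: 1, 0.99, 0.92, 0.81, 0.53, 0.09
lx·mx by age: 0, 1.4157, 1.012, 0.8586, 0.9752, 0.1089
R0 = Σ lx·mx = 4.3704 → 4.37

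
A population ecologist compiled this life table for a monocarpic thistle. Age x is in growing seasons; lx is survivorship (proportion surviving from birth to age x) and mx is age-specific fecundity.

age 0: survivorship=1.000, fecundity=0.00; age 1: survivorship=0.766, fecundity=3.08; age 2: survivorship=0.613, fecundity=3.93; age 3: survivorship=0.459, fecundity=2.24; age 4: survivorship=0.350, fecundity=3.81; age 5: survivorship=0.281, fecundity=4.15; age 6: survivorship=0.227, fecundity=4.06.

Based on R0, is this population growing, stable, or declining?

R0 = Σ lx·mx = 0 + 2.35928 + 2.40909 + 1.02816 + 1.3335 + 1.16615 + 0.92162 = 9.2178
R0 > 1, so the population is growing.

growing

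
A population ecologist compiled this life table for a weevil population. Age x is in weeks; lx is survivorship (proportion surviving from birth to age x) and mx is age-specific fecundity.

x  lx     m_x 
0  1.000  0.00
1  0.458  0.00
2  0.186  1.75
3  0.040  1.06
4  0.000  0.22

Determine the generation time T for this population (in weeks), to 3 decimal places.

2.115

lx·mx: 0, 0, 0.3255, 0.0424, 0 → R0 = 0.3679
x·lx·mx: 0, 0, 0.651, 0.1272, 0 → Σ = 0.7782
T = 0.7782 / 0.3679 = 2.115249… → 2.115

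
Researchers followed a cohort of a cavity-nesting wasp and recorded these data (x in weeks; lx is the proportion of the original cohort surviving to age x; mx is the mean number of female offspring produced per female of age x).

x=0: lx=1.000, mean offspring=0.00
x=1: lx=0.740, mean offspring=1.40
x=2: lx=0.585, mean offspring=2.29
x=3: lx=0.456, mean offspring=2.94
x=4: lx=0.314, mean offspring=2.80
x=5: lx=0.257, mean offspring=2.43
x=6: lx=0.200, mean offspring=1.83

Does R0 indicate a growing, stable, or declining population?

R0 = Σ lx·mx = 0 + 1.036 + 1.33965 + 1.34064 + 0.8792 + 0.62451 + 0.366 = 5.586
R0 > 1, so the population is growing.

growing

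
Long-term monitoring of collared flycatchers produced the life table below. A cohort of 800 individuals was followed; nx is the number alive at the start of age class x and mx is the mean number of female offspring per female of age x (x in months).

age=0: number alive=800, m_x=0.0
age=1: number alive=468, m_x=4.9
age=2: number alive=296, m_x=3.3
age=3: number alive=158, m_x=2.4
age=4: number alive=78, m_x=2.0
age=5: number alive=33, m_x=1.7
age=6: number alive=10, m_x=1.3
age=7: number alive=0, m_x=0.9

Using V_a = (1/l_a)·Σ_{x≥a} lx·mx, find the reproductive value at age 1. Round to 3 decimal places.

8.278

lx = nx/n0 = nx/800: 1, 0.585, 0.37, 0.1975, 0.0975, 0.04125, 0.0125, 0
lx·mx for x ≥ 1: 2.8665, 1.221, 0.474, 0.195, 0.070125, 0.01625, 0 → sum = 4.842875
V_1 = 4.842875 / l_1 = 4.842875 / 0.585 = 8.278419… → 8.278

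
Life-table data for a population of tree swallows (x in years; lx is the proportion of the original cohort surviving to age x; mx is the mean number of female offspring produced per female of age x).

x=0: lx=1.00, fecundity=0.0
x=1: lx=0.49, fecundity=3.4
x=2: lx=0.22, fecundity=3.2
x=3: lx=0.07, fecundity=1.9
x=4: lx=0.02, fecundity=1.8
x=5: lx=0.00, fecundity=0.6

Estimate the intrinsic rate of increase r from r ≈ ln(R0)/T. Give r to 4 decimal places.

0.6541

R0 = Σ lx·mx = 0 + 1.666 + 0.704 + 0.133 + 0.036 + 0 = 2.539
Σ x·lx·mx = 3.617; T = 3.617/2.539 = 1.42458…
r ≈ ln(R0)/T = ln(2.539)/1.42458… = 0.654068… → 0.6541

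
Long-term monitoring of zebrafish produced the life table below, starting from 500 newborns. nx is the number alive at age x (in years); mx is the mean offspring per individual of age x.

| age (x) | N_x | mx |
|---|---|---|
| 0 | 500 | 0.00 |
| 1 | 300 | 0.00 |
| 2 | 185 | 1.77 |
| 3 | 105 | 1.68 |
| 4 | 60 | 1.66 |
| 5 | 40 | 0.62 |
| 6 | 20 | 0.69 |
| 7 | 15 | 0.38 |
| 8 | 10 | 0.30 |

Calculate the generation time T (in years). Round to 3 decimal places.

lx = nx/n0 = nx/500: 1, 0.6, 0.37, 0.21, 0.12, 0.08, 0.04, 0.03, 0.02
lx·mx: 0, 0, 0.6549, 0.3528, 0.1992, 0.0496, 0.0276, 0.0114, 0.006 → R0 = 1.3015
x·lx·mx: 0, 0, 1.3098, 1.0584, 0.7968, 0.248, 0.1656, 0.0798, 0.048 → Σ = 3.7064
T = 3.7064 / 1.3015 = 2.847791… → 2.848

2.848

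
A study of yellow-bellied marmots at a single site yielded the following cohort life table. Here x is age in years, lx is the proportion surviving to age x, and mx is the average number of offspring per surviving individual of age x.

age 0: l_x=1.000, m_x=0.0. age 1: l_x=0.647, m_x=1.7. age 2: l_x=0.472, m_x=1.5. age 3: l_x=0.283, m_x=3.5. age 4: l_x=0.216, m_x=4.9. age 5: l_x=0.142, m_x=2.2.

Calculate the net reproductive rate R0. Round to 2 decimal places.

lx·mx by age: 0, 1.0999, 0.708, 0.9905, 1.0584, 0.3124
R0 = Σ lx·mx = 4.1692 → 4.17

4.17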